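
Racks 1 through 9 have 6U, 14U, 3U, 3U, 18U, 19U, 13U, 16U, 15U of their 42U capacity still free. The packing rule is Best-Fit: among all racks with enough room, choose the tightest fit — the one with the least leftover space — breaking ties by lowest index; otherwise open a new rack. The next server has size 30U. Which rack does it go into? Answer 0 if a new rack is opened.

No rack has ≥ 30U free, so a new rack is opened.

0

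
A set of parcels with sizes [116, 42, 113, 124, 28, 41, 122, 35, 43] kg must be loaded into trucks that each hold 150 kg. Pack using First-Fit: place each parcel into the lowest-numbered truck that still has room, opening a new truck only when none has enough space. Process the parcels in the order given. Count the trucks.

truck 1: place 116 kg, 34 kg left
truck 2: place 42 kg, 108 kg left
truck 3: place 113 kg, 37 kg left
truck 4: place 124 kg, 26 kg left
truck 1: place 28 kg, 6 kg left
truck 2: place 41 kg, 67 kg left
truck 5: place 122 kg, 28 kg left
truck 2: place 35 kg, 32 kg left
truck 6: place 43 kg, 107 kg left

6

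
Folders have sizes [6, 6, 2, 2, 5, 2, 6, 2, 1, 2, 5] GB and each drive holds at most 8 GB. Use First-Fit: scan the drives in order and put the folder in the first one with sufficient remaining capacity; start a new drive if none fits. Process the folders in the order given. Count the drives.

drive 1: place 6 GB, 2 GB left
drive 2: place 6 GB, 2 GB left
drive 1: place 2 GB, 0 GB left
drive 2: place 2 GB, 0 GB left
drive 3: place 5 GB, 3 GB left
drive 3: place 2 GB, 1 GB left
drive 4: place 6 GB, 2 GB left
drive 4: place 2 GB, 0 GB left
drive 3: place 1 GB, 0 GB left
drive 5: place 2 GB, 6 GB left
drive 5: place 5 GB, 1 GB left

5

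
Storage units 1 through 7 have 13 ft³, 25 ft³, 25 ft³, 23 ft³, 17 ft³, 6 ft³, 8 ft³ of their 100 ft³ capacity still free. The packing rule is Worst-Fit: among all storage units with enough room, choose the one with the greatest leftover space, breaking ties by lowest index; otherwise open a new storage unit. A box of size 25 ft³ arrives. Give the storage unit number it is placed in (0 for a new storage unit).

Storage units with room: storage unit 2 (25 ft³), storage unit 3 (25 ft³).
Most room is storage unit 2 with 25 ft³ free.

2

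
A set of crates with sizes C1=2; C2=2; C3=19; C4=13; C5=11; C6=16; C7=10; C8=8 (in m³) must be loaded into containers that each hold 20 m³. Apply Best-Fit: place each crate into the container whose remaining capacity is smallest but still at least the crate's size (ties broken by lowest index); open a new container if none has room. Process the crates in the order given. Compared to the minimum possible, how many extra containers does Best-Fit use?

Best-Fit: [2,2,13] [19] [11,8] [16] [10] → 5 containers.
Total size 81 m³; any packing needs at least ⌈81/20⌉ = 5 containers.
So 5 is already optimal.

0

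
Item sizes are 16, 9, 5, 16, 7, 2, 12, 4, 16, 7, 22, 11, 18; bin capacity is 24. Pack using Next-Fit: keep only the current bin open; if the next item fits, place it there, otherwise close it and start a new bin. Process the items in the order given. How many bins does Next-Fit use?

Put 16 in bin 1; 8 remain.
Put 9 in bin 2; 15 remain.
Put 5 in bin 2; 10 remain.
Put 16 in bin 3; 8 remain.
Put 7 in bin 3; 1 remain.
Put 2 in bin 4; 22 remain.
Put 12 in bin 4; 10 remain.
Put 4 in bin 4; 6 remain.
Put 16 in bin 5; 8 remain.
Put 7 in bin 5; 1 remain.
Put 22 in bin 6; 2 remain.
Put 11 in bin 7; 13 remain.
Put 18 in bin 8; 6 remain.
Final bins: [16] [9,5] [16,7] [2,12,4] [16,7] [22] [11] [18].

8 bins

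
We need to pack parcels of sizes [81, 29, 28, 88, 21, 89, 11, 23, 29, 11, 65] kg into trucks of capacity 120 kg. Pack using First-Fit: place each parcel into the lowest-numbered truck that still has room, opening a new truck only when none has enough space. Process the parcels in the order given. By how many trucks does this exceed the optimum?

First-Fit: [81,29] [28,88] [21,89] [11,23,29,11] [65] → 5 trucks.
Total size 475 kg; any packing needs at least ⌈475/120⌉ = 4 trucks.
An optimal packing achieves that bound: [89,29] [88,29] [81,28,11] [65,23,21,11] → 4 trucks.
Excess: 5 − 4 = 1.

1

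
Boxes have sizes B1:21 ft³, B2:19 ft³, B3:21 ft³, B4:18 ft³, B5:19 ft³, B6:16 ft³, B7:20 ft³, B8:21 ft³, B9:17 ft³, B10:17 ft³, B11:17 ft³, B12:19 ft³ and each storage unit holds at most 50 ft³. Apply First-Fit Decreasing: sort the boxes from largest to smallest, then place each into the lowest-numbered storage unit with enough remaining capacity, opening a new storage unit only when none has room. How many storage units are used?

Sorted descending: 21, 21, 21, 20, 19, 19, 19, 18, 17, 17, 17, 16.
21 ft³ → storage unit 1 (remaining 29 ft³)
21 ft³ → storage unit 1 (remaining 8 ft³)
21 ft³ → storage unit 2 (remaining 29 ft³)
20 ft³ → storage unit 2 (remaining 9 ft³)
19 ft³ → storage unit 3 (remaining 31 ft³)
19 ft³ → storage unit 3 (remaining 12 ft³)
19 ft³ → storage unit 4 (remaining 31 ft³)
18 ft³ → storage unit 4 (remaining 13 ft³)
17 ft³ → storage unit 5 (remaining 33 ft³)
17 ft³ → storage unit 5 (remaining 16 ft³)
17 ft³ → storage unit 6 (remaining 33 ft³)
16 ft³ → storage unit 5 (remaining 0 ft³)
Final storage units: [21,21] [21,20] [19,19] [19,18] [17,17,16] [17].

6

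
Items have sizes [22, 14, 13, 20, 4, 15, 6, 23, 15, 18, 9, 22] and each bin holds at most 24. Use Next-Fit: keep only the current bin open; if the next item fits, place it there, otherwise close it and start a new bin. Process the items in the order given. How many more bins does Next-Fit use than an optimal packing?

1

Next-Fit: [22] [14] [13] [20,4] [15,6] [23] [15] [18] [9] [22] → 10 bins.
9 items exceed 12 (half the capacity), and no two of those can share a bin, so at least 9 bins are needed.
An optimal packing achieves that bound: [23] [22] [22] [20,4] [18,6] [15,9] [15] [14] [13] → 9 bins.
Excess: 10 − 9 = 1.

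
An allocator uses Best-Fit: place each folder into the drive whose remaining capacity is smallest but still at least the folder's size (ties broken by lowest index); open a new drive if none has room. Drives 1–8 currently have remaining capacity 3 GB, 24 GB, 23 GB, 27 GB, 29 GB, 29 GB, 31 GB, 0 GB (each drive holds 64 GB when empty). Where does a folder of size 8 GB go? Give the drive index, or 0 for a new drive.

Drives with room: drive 2 (24 GB), drive 3 (23 GB), drive 4 (27 GB), drive 5 (29 GB), drive 6 (29 GB), drive 7 (31 GB).
Tightest fit is drive 3 with 23 GB free.

3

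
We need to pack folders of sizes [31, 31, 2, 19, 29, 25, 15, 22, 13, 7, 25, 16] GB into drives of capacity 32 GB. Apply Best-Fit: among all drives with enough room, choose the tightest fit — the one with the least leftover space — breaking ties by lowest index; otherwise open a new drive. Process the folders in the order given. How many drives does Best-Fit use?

9

drive 1: place 31 GB, 1 GB left
drive 2: place 31 GB, 1 GB left
drive 3: place 2 GB, 30 GB left
drive 3: place 19 GB, 11 GB left
drive 4: place 29 GB, 3 GB left
drive 5: place 25 GB, 7 GB left
drive 6: place 15 GB, 17 GB left
drive 7: place 22 GB, 10 GB left
drive 6: place 13 GB, 4 GB left
drive 5: place 7 GB, 0 GB left
drive 8: place 25 GB, 7 GB left
drive 9: place 16 GB, 16 GB left
Final drives: [31] [31] [2,19] [29] [25,7] [15,13] [22] [25] [16].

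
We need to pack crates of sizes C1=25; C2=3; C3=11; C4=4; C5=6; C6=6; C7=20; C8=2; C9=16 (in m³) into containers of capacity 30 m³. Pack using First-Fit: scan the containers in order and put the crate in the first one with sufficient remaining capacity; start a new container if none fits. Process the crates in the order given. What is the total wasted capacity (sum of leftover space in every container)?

C1 (25 m³) → container 1 (remaining 5 m³)
C2 (3 m³) → container 1 (remaining 2 m³)
C3 (11 m³) → container 2 (remaining 19 m³)
C4 (4 m³) → container 2 (remaining 15 m³)
C5 (6 m³) → container 2 (remaining 9 m³)
C6 (6 m³) → container 2 (remaining 3 m³)
C7 (20 m³) → container 3 (remaining 10 m³)
C8 (2 m³) → container 1 (remaining 0 m³)
C9 (16 m³) → container 4 (remaining 14 m³)
4 containers × 30 m³ = 120 m³; used 93 m³; unused 27 m³.

27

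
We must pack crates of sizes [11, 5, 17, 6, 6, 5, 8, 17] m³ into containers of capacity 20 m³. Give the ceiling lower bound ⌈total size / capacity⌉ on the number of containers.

4

Total size = 11 + 5 + 17 + 6 + 6 + 5 + 8 + 17 = 75 m³.
⌈75 / 20⌉ = 4.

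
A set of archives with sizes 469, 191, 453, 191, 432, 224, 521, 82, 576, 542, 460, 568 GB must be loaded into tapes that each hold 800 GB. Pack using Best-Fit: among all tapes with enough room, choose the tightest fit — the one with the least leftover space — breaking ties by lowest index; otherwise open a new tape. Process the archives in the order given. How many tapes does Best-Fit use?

tape 1: place 469 GB, 331 GB left
tape 1: place 191 GB, 140 GB left
tape 2: place 453 GB, 347 GB left
tape 2: place 191 GB, 156 GB left
tape 3: place 432 GB, 368 GB left
tape 3: place 224 GB, 144 GB left
tape 4: place 521 GB, 279 GB left
tape 1: place 82 GB, 58 GB left
tape 5: place 576 GB, 224 GB left
tape 6: place 542 GB, 258 GB left
tape 7: place 460 GB, 340 GB left
tape 8: place 568 GB, 232 GB left

8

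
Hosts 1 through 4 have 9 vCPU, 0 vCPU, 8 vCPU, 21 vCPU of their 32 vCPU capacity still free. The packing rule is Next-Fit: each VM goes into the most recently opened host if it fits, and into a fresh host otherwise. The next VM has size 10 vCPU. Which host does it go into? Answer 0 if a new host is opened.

Next-Fit only looks at host 4, which has 21 vCPU free.
10 vCPU fits there.

4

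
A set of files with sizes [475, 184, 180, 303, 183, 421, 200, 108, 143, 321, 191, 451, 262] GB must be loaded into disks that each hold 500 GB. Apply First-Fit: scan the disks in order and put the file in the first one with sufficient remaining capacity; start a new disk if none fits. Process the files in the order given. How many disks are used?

475 GB → disk 1 (remaining 25 GB)
184 GB → disk 2 (remaining 316 GB)
180 GB → disk 2 (remaining 136 GB)
303 GB → disk 3 (remaining 197 GB)
183 GB → disk 3 (remaining 14 GB)
421 GB → disk 4 (remaining 79 GB)
200 GB → disk 5 (remaining 300 GB)
108 GB → disk 2 (remaining 28 GB)
143 GB → disk 5 (remaining 157 GB)
321 GB → disk 6 (remaining 179 GB)
191 GB → disk 7 (remaining 309 GB)
451 GB → disk 8 (remaining 49 GB)
262 GB → disk 7 (remaining 47 GB)

8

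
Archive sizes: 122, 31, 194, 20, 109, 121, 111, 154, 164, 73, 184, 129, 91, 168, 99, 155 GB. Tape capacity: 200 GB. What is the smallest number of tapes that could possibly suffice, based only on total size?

10

Total size = 122 + 31 + 194 + 20 + 109 + 121 + 111 + 154 + 164 + 73 + 184 + 129 + 91 + 168 + 99 + 155 = 1925 GB.
⌈1925 / 200⌉ = 10.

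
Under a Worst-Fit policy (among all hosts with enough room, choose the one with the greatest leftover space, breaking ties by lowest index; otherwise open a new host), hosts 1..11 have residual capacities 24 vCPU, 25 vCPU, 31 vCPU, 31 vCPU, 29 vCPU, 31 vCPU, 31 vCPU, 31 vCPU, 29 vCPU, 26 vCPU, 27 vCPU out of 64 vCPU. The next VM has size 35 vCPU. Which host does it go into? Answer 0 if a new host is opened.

0

No host has ≥ 35 vCPU free, so a new host is opened.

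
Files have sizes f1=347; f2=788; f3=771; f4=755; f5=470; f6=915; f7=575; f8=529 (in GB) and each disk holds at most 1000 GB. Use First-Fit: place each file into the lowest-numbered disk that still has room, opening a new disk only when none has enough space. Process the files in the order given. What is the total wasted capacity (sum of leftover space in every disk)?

1850

Put f1 (347 GB) in disk 1; 653 GB remain.
Put f2 (788 GB) in disk 2; 212 GB remain.
Put f3 (771 GB) in disk 3; 229 GB remain.
Put f4 (755 GB) in disk 4; 245 GB remain.
Put f5 (470 GB) in disk 1; 183 GB remain.
Put f6 (915 GB) in disk 5; 85 GB remain.
Put f7 (575 GB) in disk 6; 425 GB remain.
Put f8 (529 GB) in disk 7; 471 GB remain.
7 disks × 1000 GB = 7000 GB; used 5150 GB; unused 1850 GB.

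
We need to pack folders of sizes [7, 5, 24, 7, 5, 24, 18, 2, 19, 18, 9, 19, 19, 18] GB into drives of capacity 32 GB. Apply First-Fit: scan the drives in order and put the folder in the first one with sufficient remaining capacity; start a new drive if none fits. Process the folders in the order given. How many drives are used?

7 GB → drive 1 (remaining 25 GB)
5 GB → drive 1 (remaining 20 GB)
24 GB → drive 2 (remaining 8 GB)
7 GB → drive 1 (remaining 13 GB)
5 GB → drive 1 (remaining 8 GB)
24 GB → drive 3 (remaining 8 GB)
18 GB → drive 4 (remaining 14 GB)
2 GB → drive 1 (remaining 6 GB)
19 GB → drive 5 (remaining 13 GB)
18 GB → drive 6 (remaining 14 GB)
9 GB → drive 4 (remaining 5 GB)
19 GB → drive 7 (remaining 13 GB)
19 GB → drive 8 (remaining 13 GB)
18 GB → drive 9 (remaining 14 GB)
Final drives: [7,5,7,5,2] [24] [24] [18,9] [19] [18] [19] [19] [18].

9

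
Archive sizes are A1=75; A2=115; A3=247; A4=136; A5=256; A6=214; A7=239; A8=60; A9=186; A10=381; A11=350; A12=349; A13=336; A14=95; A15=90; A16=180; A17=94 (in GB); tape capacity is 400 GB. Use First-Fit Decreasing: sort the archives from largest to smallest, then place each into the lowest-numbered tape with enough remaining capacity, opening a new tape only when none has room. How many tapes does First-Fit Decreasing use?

Sorted descending: 381, 350, 349, 336, 256, 247, 239, 214, 186, 180, 136, 115, 95, 94, 90, 75, 60.
381 GB → tape 1 (remaining 19 GB)
350 GB → tape 2 (remaining 50 GB)
349 GB → tape 3 (remaining 51 GB)
336 GB → tape 4 (remaining 64 GB)
256 GB → tape 5 (remaining 144 GB)
247 GB → tape 6 (remaining 153 GB)
239 GB → tape 7 (remaining 161 GB)
214 GB → tape 8 (remaining 186 GB)
186 GB → tape 8 (remaining 0 GB)
180 GB → tape 9 (remaining 220 GB)
136 GB → tape 5 (remaining 8 GB)
115 GB → tape 6 (remaining 38 GB)
95 GB → tape 7 (remaining 66 GB)
94 GB → tape 9 (remaining 126 GB)
90 GB → tape 9 (remaining 36 GB)
75 GB → tape 10 (remaining 325 GB)
60 GB → tape 4 (remaining 4 GB)

10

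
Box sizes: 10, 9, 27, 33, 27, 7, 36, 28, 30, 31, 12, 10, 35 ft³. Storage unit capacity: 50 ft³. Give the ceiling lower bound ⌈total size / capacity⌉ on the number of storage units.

6

Total size = 10 + 9 + 27 + 33 + 27 + 7 + 36 + 28 + 30 + 31 + 12 + 10 + 35 = 295 ft³.
⌈295 / 50⌉ = 6.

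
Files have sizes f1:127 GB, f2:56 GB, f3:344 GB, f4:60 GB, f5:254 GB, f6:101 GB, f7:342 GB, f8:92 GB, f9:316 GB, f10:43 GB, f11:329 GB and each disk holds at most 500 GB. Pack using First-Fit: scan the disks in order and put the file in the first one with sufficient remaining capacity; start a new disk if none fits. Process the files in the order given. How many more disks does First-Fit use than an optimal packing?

0

First-Fit: [127,56,60,254] [344,101,43] [342,92] [316] [329] → 5 disks.
Total size 2064 GB; any packing needs at least ⌈2064/500⌉ = 5 disks.
So 5 is already optimal.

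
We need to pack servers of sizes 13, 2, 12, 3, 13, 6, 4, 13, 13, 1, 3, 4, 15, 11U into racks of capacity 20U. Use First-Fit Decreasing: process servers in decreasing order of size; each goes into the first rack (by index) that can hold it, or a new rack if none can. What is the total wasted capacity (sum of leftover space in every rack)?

27

Sorted descending: 15, 13, 13, 13, 13, 12, 11, 6, 4, 4, 3, 3, 2, 1.
15U → rack 1 (remaining 5U)
13U → rack 2 (remaining 7U)
13U → rack 3 (remaining 7U)
13U → rack 4 (remaining 7U)
13U → rack 5 (remaining 7U)
12U → rack 6 (remaining 8U)
11U → rack 7 (remaining 9U)
6U → rack 2 (remaining 1U)
4U → rack 1 (remaining 1U)
4U → rack 3 (remaining 3U)
3U → rack 3 (remaining 0U)
3U → rack 4 (remaining 4U)
2U → rack 4 (remaining 2U)
1U → rack 1 (remaining 0U)
7 racks × 20U = 140U; used 113U; unused 27U.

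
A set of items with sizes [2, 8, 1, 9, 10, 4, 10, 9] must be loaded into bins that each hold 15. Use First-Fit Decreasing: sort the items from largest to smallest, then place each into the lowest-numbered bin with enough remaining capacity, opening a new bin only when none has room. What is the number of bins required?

5 bins

Sorted descending: 10, 10, 9, 9, 8, 4, 2, 1.
Put 10 in bin 1; 5 remain.
Put 10 in bin 2; 5 remain.
Put 9 in bin 3; 6 remain.
Put 9 in bin 4; 6 remain.
Put 8 in bin 5; 7 remain.
Put 4 in bin 1; 1 remain.
Put 2 in bin 2; 3 remain.
Put 1 in bin 1; 0 remain.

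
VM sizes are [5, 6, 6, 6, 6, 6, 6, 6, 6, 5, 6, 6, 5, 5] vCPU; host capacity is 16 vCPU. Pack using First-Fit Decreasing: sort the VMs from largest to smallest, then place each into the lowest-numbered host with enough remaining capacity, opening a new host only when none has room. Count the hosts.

Sorted descending: 6, 6, 6, 6, 6, 6, 6, 6, 6, 6, 5, 5, 5, 5.
Put 6 vCPU in host 1; 10 vCPU remain.
Put 6 vCPU in host 1; 4 vCPU remain.
Put 6 vCPU in host 2; 10 vCPU remain.
Put 6 vCPU in host 2; 4 vCPU remain.
Put 6 vCPU in host 3; 10 vCPU remain.
Put 6 vCPU in host 3; 4 vCPU remain.
Put 6 vCPU in host 4; 10 vCPU remain.
Put 6 vCPU in host 4; 4 vCPU remain.
Put 6 vCPU in host 5; 10 vCPU remain.
Put 6 vCPU in host 5; 4 vCPU remain.
Put 5 vCPU in host 6; 11 vCPU remain.
Put 5 vCPU in host 6; 6 vCPU remain.
Put 5 vCPU in host 6; 1 vCPU remain.
Put 5 vCPU in host 7; 11 vCPU remain.

7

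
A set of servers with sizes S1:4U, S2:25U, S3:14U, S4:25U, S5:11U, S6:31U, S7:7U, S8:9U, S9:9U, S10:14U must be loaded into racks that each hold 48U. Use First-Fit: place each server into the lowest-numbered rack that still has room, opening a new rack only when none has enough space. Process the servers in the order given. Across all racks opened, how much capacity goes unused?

Put S1 (4U) in rack 1; 44U remain.
Put S2 (25U) in rack 1; 19U remain.
Put S3 (14U) in rack 1; 5U remain.
Put S4 (25U) in rack 2; 23U remain.
Put S5 (11U) in rack 2; 12U remain.
Put S6 (31U) in rack 3; 17U remain.
Put S7 (7U) in rack 2; 5U remain.
Put S8 (9U) in rack 3; 8U remain.
Put S9 (9U) in rack 4; 39U remain.
Put S10 (14U) in rack 4; 25U remain.
4 racks × 48U = 192U; used 149U; unused 43U.

43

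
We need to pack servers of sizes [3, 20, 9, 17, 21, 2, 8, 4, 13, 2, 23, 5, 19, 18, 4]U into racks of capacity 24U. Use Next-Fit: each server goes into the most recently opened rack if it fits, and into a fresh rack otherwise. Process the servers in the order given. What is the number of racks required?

rack 1: place 3U, 21U left
rack 1: place 20U, 1U left
rack 2: place 9U, 15U left
rack 3: place 17U, 7U left
rack 4: place 21U, 3U left
rack 4: place 2U, 1U left
rack 5: place 8U, 16U left
rack 5: place 4U, 12U left
rack 6: place 13U, 11U left
rack 6: place 2U, 9U left
rack 7: place 23U, 1U left
rack 8: place 5U, 19U left
rack 8: place 19U, 0U left
rack 9: place 18U, 6U left
rack 9: place 4U, 2U left
Final racks: [3,20] [9] [17] [21,2] [8,4] [13,2] [23] [5,19] [18,4].

9 racks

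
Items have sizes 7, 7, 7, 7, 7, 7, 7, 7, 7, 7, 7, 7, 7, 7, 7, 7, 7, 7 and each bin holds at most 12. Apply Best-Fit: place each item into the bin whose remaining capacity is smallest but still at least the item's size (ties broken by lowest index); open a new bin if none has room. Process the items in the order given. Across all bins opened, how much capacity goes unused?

7 → bin 1 (remaining 5)
7 → bin 2 (remaining 5)
7 → bin 3 (remaining 5)
7 → bin 4 (remaining 5)
7 → bin 5 (remaining 5)
7 → bin 6 (remaining 5)
7 → bin 7 (remaining 5)
7 → bin 8 (remaining 5)
7 → bin 9 (remaining 5)
7 → bin 10 (remaining 5)
7 → bin 11 (remaining 5)
7 → bin 12 (remaining 5)
7 → bin 13 (remaining 5)
7 → bin 14 (remaining 5)
7 → bin 15 (remaining 5)
7 → bin 16 (remaining 5)
7 → bin 17 (remaining 5)
7 → bin 18 (remaining 5)
18 bins × 12 = 216; used 126; unused 90.

90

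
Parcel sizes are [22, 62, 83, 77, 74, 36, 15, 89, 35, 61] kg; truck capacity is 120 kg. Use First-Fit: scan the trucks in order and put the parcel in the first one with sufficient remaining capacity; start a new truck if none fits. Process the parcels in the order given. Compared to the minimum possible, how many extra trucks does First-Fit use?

0

First-Fit: [22,62,36] [83,15] [77,35] [74] [89] [61] → 6 trucks.
6 parcels exceed 60 kg (half the capacity), and no two of those can share a truck, so at least 6 trucks are needed.
So 6 is already optimal.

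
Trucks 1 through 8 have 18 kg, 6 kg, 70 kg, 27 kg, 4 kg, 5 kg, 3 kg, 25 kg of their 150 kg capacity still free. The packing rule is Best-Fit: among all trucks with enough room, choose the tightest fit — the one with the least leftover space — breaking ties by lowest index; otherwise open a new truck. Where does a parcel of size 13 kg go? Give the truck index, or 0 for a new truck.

Trucks with room: truck 1 (18 kg), truck 3 (70 kg), truck 4 (27 kg), truck 8 (25 kg).
Tightest fit is truck 1 with 18 kg free.

1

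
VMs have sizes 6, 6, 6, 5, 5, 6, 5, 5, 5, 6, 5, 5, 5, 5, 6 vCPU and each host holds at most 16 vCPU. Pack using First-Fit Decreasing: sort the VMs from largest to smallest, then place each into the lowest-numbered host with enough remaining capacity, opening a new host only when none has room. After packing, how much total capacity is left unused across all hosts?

15

Sorted descending: 6, 6, 6, 6, 6, 6, 5, 5, 5, 5, 5, 5, 5, 5, 5.
host 1: place 6 vCPU, 10 vCPU left
host 1: place 6 vCPU, 4 vCPU left
host 2: place 6 vCPU, 10 vCPU left
host 2: place 6 vCPU, 4 vCPU left
host 3: place 6 vCPU, 10 vCPU left
host 3: place 6 vCPU, 4 vCPU left
host 4: place 5 vCPU, 11 vCPU left
host 4: place 5 vCPU, 6 vCPU left
host 4: place 5 vCPU, 1 vCPU left
host 5: place 5 vCPU, 11 vCPU left
host 5: place 5 vCPU, 6 vCPU left
host 5: place 5 vCPU, 1 vCPU left
host 6: place 5 vCPU, 11 vCPU left
host 6: place 5 vCPU, 6 vCPU left
host 6: place 5 vCPU, 1 vCPU left
6 hosts × 16 vCPU = 96 vCPU; used 81 vCPU; unused 15 vCPU.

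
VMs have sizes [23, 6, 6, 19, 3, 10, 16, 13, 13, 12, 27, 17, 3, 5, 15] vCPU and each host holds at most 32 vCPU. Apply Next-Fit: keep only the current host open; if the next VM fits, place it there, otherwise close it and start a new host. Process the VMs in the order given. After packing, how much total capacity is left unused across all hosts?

host 1: place 23 vCPU, 9 vCPU left
host 1: place 6 vCPU, 3 vCPU left
host 2: place 6 vCPU, 26 vCPU left
host 2: place 19 vCPU, 7 vCPU left
host 2: place 3 vCPU, 4 vCPU left
host 3: place 10 vCPU, 22 vCPU left
host 3: place 16 vCPU, 6 vCPU left
host 4: place 13 vCPU, 19 vCPU left
host 4: place 13 vCPU, 6 vCPU left
host 5: place 12 vCPU, 20 vCPU left
host 6: place 27 vCPU, 5 vCPU left
host 7: place 17 vCPU, 15 vCPU left
host 7: place 3 vCPU, 12 vCPU left
host 7: place 5 vCPU, 7 vCPU left
host 8: place 15 vCPU, 17 vCPU left
8 hosts × 32 vCPU = 256 vCPU; used 188 vCPU; unused 68 vCPU.

68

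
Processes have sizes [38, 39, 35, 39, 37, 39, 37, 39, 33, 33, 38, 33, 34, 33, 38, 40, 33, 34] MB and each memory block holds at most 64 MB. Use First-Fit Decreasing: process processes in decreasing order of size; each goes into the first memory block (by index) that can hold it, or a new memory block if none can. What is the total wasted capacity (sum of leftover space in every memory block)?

500

Sorted descending: 40, 39, 39, 39, 39, 38, 38, 38, 37, 37, 35, 34, 34, 33, 33, 33, 33, 33.
Put 40 MB in memory block 1; 24 MB remain.
Put 39 MB in memory block 2; 25 MB remain.
Put 39 MB in memory block 3; 25 MB remain.
Put 39 MB in memory block 4; 25 MB remain.
Put 39 MB in memory block 5; 25 MB remain.
Put 38 MB in memory block 6; 26 MB remain.
Put 38 MB in memory block 7; 26 MB remain.
Put 38 MB in memory block 8; 26 MB remain.
Put 37 MB in memory block 9; 27 MB remain.
Put 37 MB in memory block 10; 27 MB remain.
Put 35 MB in memory block 11; 29 MB remain.
Put 34 MB in memory block 12; 30 MB remain.
Put 34 MB in memory block 13; 30 MB remain.
Put 33 MB in memory block 14; 31 MB remain.
Put 33 MB in memory block 15; 31 MB remain.
Put 33 MB in memory block 16; 31 MB remain.
Put 33 MB in memory block 17; 31 MB remain.
Put 33 MB in memory block 18; 31 MB remain.
18 memory blocks × 64 MB = 1152 MB; used 652 MB; unused 500 MB.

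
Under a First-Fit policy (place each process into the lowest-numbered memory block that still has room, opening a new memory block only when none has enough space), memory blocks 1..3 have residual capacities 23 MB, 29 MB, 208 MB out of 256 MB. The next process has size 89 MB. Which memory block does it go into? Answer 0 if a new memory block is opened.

Memory blocks with room: memory block 3 (208 MB).
The first with room is memory block 3.

3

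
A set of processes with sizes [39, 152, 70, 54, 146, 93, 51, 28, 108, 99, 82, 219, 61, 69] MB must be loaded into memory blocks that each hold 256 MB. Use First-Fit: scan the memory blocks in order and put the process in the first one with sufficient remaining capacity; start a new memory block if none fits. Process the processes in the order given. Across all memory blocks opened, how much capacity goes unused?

265

Put 39 MB in memory block 1; 217 MB remain.
Put 152 MB in memory block 1; 65 MB remain.
Put 70 MB in memory block 2; 186 MB remain.
Put 54 MB in memory block 1; 11 MB remain.
Put 146 MB in memory block 2; 40 MB remain.
Put 93 MB in memory block 3; 163 MB remain.
Put 51 MB in memory block 3; 112 MB remain.
Put 28 MB in memory block 2; 12 MB remain.
Put 108 MB in memory block 3; 4 MB remain.
Put 99 MB in memory block 4; 157 MB remain.
Put 82 MB in memory block 4; 75 MB remain.
Put 219 MB in memory block 5; 37 MB remain.
Put 61 MB in memory block 4; 14 MB remain.
Put 69 MB in memory block 6; 187 MB remain.
6 memory blocks × 256 MB = 1536 MB; used 1271 MB; unused 265 MB.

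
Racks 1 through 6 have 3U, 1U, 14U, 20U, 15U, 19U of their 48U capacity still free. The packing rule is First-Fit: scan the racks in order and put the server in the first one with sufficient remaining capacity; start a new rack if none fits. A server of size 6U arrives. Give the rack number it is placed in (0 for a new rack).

Racks with room: rack 3 (14U), rack 4 (20U), rack 5 (15U), rack 6 (19U).
The first with room is rack 3.

3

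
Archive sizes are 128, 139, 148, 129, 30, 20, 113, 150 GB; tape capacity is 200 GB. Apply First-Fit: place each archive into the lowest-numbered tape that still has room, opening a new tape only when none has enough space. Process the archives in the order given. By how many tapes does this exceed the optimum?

First-Fit: [128,30,20] [139] [148] [129] [113] [150] → 6 tapes.
6 archives exceed 100 GB (half the capacity), and no two of those can share a tape, so at least 6 tapes are needed.
So 6 is already optimal.

0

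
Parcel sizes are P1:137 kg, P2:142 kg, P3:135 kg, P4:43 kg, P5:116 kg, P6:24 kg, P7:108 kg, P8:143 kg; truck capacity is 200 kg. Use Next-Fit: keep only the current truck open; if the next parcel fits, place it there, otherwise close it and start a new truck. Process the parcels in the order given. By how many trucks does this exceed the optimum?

0

Next-Fit: [137] [142] [135,43] [116,24] [108] [143] → 6 trucks.
6 parcels exceed 100 kg (half the capacity), and no two of those can share a truck, so at least 6 trucks are needed.
So 6 is already optimal.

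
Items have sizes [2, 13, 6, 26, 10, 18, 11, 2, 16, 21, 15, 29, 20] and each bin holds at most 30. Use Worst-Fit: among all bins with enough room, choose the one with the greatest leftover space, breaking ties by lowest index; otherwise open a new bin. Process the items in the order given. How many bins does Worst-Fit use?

2 → bin 1 (remaining 28)
13 → bin 1 (remaining 15)
6 → bin 1 (remaining 9)
26 → bin 2 (remaining 4)
10 → bin 3 (remaining 20)
18 → bin 3 (remaining 2)
11 → bin 4 (remaining 19)
2 → bin 4 (remaining 17)
16 → bin 4 (remaining 1)
21 → bin 5 (remaining 9)
15 → bin 6 (remaining 15)
29 → bin 7 (remaining 1)
20 → bin 8 (remaining 10)

8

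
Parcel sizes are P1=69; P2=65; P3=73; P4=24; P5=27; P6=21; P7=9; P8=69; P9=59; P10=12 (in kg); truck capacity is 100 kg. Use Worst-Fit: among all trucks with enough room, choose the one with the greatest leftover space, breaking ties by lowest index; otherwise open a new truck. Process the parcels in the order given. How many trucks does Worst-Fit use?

truck 1: place P1 (69 kg), 31 kg left
truck 2: place P2 (65 kg), 35 kg left
truck 3: place P3 (73 kg), 27 kg left
truck 2: place P4 (24 kg), 11 kg left
truck 1: place P5 (27 kg), 4 kg left
truck 3: place P6 (21 kg), 6 kg left
truck 2: place P7 (9 kg), 2 kg left
truck 4: place P8 (69 kg), 31 kg left
truck 5: place P9 (59 kg), 41 kg left
truck 5: place P10 (12 kg), 29 kg left
Final trucks: [69,27] [65,24,9] [73,21] [69] [59,12].

5 trucks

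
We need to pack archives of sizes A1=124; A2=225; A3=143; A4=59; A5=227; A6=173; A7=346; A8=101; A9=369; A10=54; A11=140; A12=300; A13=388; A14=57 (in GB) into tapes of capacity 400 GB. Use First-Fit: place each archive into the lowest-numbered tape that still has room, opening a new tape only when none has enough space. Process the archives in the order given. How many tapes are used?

8

A1 (124 GB) → tape 1 (remaining 276 GB)
A2 (225 GB) → tape 1 (remaining 51 GB)
A3 (143 GB) → tape 2 (remaining 257 GB)
A4 (59 GB) → tape 2 (remaining 198 GB)
A5 (227 GB) → tape 3 (remaining 173 GB)
A6 (173 GB) → tape 2 (remaining 25 GB)
A7 (346 GB) → tape 4 (remaining 54 GB)
A8 (101 GB) → tape 3 (remaining 72 GB)
A9 (369 GB) → tape 5 (remaining 31 GB)
A10 (54 GB) → tape 3 (remaining 18 GB)
A11 (140 GB) → tape 6 (remaining 260 GB)
A12 (300 GB) → tape 7 (remaining 100 GB)
A13 (388 GB) → tape 8 (remaining 12 GB)
A14 (57 GB) → tape 6 (remaining 203 GB)
Final tapes: [124,225] [143,59,173] [227,101,54] [346] [369] [140,57] [300] [388].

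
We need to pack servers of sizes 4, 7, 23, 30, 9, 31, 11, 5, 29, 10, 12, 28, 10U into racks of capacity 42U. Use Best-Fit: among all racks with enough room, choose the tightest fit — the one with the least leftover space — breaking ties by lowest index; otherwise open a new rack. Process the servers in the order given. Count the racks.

4U → rack 1 (remaining 38U)
7U → rack 1 (remaining 31U)
23U → rack 1 (remaining 8U)
30U → rack 2 (remaining 12U)
9U → rack 2 (remaining 3U)
31U → rack 3 (remaining 11U)
11U → rack 3 (remaining 0U)
5U → rack 1 (remaining 3U)
29U → rack 4 (remaining 13U)
10U → rack 4 (remaining 3U)
12U → rack 5 (remaining 30U)
28U → rack 5 (remaining 2U)
10U → rack 6 (remaining 32U)

6 racks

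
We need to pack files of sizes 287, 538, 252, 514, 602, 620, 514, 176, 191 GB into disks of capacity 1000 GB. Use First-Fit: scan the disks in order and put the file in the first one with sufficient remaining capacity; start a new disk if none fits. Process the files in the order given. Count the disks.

Put 287 GB in disk 1; 713 GB remain.
Put 538 GB in disk 1; 175 GB remain.
Put 252 GB in disk 2; 748 GB remain.
Put 514 GB in disk 2; 234 GB remain.
Put 602 GB in disk 3; 398 GB remain.
Put 620 GB in disk 4; 380 GB remain.
Put 514 GB in disk 5; 486 GB remain.
Put 176 GB in disk 2; 58 GB remain.
Put 191 GB in disk 3; 207 GB remain.

5 disks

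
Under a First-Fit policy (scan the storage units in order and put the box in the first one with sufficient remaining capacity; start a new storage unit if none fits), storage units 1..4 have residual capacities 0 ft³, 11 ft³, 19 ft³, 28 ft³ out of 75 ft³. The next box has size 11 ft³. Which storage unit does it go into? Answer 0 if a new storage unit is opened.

Storage units with room: storage unit 2 (11 ft³), storage unit 3 (19 ft³), storage unit 4 (28 ft³).
The first with room is storage unit 2.

2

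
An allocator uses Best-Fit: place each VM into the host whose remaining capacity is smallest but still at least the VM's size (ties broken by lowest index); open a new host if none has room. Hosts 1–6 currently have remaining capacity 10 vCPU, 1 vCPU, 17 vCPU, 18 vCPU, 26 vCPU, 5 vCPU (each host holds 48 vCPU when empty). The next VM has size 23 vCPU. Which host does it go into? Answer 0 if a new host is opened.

Hosts with room: host 5 (26 vCPU).
Tightest fit is host 5 with 26 vCPU free.

5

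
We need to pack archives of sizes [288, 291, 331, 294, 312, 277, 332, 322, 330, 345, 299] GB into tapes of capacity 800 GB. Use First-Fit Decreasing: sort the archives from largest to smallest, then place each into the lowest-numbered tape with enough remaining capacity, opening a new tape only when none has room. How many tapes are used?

6

Sorted descending: 345, 332, 331, 330, 322, 312, 299, 294, 291, 288, 277.
tape 1: place 345 GB, 455 GB left
tape 1: place 332 GB, 123 GB left
tape 2: place 331 GB, 469 GB left
tape 2: place 330 GB, 139 GB left
tape 3: place 322 GB, 478 GB left
tape 3: place 312 GB, 166 GB left
tape 4: place 299 GB, 501 GB left
tape 4: place 294 GB, 207 GB left
tape 5: place 291 GB, 509 GB left
tape 5: place 288 GB, 221 GB left
tape 6: place 277 GB, 523 GB left
Final tapes: [345,332] [331,330] [322,312] [299,294] [291,288] [277].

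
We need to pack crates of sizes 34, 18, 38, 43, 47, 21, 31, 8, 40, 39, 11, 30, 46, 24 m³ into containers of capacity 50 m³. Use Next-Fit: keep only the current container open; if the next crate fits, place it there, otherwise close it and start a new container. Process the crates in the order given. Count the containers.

Put 34 m³ in container 1; 16 m³ remain.
Put 18 m³ in container 2; 32 m³ remain.
Put 38 m³ in container 3; 12 m³ remain.
Put 43 m³ in container 4; 7 m³ remain.
Put 47 m³ in container 5; 3 m³ remain.
Put 21 m³ in container 6; 29 m³ remain.
Put 31 m³ in container 7; 19 m³ remain.
Put 8 m³ in container 7; 11 m³ remain.
Put 40 m³ in container 8; 10 m³ remain.
Put 39 m³ in container 9; 11 m³ remain.
Put 11 m³ in container 9; 0 m³ remain.
Put 30 m³ in container 10; 20 m³ remain.
Put 46 m³ in container 11; 4 m³ remain.
Put 24 m³ in container 12; 26 m³ remain.
Final containers: [34] [18] [38] [43] [47] [21] [31,8] [40] [39,11] [30] [46] [24].

12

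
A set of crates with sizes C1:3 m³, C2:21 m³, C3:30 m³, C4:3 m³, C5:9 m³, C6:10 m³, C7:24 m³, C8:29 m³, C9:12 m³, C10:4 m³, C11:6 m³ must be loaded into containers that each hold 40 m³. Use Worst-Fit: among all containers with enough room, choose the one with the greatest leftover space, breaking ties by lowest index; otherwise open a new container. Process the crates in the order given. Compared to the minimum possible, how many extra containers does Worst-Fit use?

0

Worst-Fit: [3,21,3,9] [30,10] [24,12] [29,4,6] → 4 containers.
Total size 151 m³; any packing needs at least ⌈151/40⌉ = 4 containers.
So 4 is already optimal.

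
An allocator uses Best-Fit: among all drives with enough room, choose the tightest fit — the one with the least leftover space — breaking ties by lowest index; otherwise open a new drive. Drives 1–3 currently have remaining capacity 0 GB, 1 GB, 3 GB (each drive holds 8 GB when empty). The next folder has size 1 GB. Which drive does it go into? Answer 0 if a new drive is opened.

Drives with room: drive 2 (1 GB), drive 3 (3 GB).
Tightest fit is drive 2 with 1 GB free.

2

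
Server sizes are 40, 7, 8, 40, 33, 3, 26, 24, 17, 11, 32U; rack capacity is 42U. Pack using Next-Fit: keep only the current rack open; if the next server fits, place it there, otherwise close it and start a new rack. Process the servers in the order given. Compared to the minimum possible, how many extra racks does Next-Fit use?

2

Next-Fit: [40] [7,8] [40] [33,3] [26] [24,17] [11] [32] → 8 racks.
Total size 241U; any packing needs at least ⌈241/42⌉ = 6 racks.
An optimal packing achieves that bound: [40] [40] [33,8] [32,7,3] [26,11] [24,17] → 6 racks.
Excess: 8 − 6 = 2.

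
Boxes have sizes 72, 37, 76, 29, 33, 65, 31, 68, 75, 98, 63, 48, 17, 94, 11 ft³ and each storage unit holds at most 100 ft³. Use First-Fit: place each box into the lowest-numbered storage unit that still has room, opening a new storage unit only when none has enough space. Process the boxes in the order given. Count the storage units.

Put 72 ft³ in storage unit 1; 28 ft³ remain.
Put 37 ft³ in storage unit 2; 63 ft³ remain.
Put 76 ft³ in storage unit 3; 24 ft³ remain.
Put 29 ft³ in storage unit 2; 34 ft³ remain.
Put 33 ft³ in storage unit 2; 1 ft³ remain.
Put 65 ft³ in storage unit 4; 35 ft³ remain.
Put 31 ft³ in storage unit 4; 4 ft³ remain.
Put 68 ft³ in storage unit 5; 32 ft³ remain.
Put 75 ft³ in storage unit 6; 25 ft³ remain.
Put 98 ft³ in storage unit 7; 2 ft³ remain.
Put 63 ft³ in storage unit 8; 37 ft³ remain.
Put 48 ft³ in storage unit 9; 52 ft³ remain.
Put 17 ft³ in storage unit 1; 11 ft³ remain.
Put 94 ft³ in storage unit 10; 6 ft³ remain.
Put 11 ft³ in storage unit 1; 0 ft³ remain.
Final storage units: [72,17,11] [37,29,33] [76] [65,31] [68] [75] [98] [63] [48] [94].

10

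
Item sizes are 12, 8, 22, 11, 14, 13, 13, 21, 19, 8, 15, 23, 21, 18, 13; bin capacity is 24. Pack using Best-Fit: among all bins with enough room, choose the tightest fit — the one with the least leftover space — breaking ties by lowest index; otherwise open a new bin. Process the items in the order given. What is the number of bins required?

12

bin 1: place 12, 12 left
bin 1: place 8, 4 left
bin 2: place 22, 2 left
bin 3: place 11, 13 left
bin 4: place 14, 10 left
bin 3: place 13, 0 left
bin 5: place 13, 11 left
bin 6: place 21, 3 left
bin 7: place 19, 5 left
bin 4: place 8, 2 left
bin 8: place 15, 9 left
bin 9: place 23, 1 left
bin 10: place 21, 3 left
bin 11: place 18, 6 left
bin 12: place 13, 11 left
Final bins: [12,8] [22] [11,13] [14,8] [13] [21] [19] [15] [23] [21] [18] [13].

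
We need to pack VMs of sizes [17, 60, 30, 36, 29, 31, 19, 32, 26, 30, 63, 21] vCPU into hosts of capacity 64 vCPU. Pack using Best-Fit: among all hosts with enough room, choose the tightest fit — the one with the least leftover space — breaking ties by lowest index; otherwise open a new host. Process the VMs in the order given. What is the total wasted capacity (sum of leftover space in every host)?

17 vCPU → host 1 (remaining 47 vCPU)
60 vCPU → host 2 (remaining 4 vCPU)
30 vCPU → host 1 (remaining 17 vCPU)
36 vCPU → host 3 (remaining 28 vCPU)
29 vCPU → host 4 (remaining 35 vCPU)
31 vCPU → host 4 (remaining 4 vCPU)
19 vCPU → host 3 (remaining 9 vCPU)
32 vCPU → host 5 (remaining 32 vCPU)
26 vCPU → host 5 (remaining 6 vCPU)
30 vCPU → host 6 (remaining 34 vCPU)
63 vCPU → host 7 (remaining 1 vCPU)
21 vCPU → host 6 (remaining 13 vCPU)
7 hosts × 64 vCPU = 448 vCPU; used 394 vCPU; unused 54 vCPU.

54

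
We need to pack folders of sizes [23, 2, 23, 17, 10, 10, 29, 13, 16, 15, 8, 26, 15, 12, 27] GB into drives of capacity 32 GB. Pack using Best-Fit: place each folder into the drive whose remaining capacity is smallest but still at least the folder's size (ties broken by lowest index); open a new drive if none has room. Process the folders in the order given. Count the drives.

9

Put 23 GB in drive 1; 9 GB remain.
Put 2 GB in drive 1; 7 GB remain.
Put 23 GB in drive 2; 9 GB remain.
Put 17 GB in drive 3; 15 GB remain.
Put 10 GB in drive 3; 5 GB remain.
Put 10 GB in drive 4; 22 GB remain.
Put 29 GB in drive 5; 3 GB remain.
Put 13 GB in drive 4; 9 GB remain.
Put 16 GB in drive 6; 16 GB remain.
Put 15 GB in drive 6; 1 GB remain.
Put 8 GB in drive 2; 1 GB remain.
Put 26 GB in drive 7; 6 GB remain.
Put 15 GB in drive 8; 17 GB remain.
Put 12 GB in drive 8; 5 GB remain.
Put 27 GB in drive 9; 5 GB remain.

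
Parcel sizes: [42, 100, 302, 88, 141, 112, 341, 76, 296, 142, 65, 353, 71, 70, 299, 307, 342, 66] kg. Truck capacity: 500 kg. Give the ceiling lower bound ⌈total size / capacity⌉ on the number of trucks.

Total size = 42 + 100 + 302 + 88 + 141 + 112 + 341 + 76 + 296 + 142 + 65 + 353 + 71 + 70 + 299 + 307 + 342 + 66 = 3213 kg.
⌈3213 / 500⌉ = 7.

7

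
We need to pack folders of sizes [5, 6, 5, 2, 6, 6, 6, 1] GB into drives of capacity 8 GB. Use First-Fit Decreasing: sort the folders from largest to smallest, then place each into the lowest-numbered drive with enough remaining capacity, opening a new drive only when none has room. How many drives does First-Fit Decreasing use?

Sorted descending: 6, 6, 6, 6, 5, 5, 2, 1.
drive 1: place 6 GB, 2 GB left
drive 2: place 6 GB, 2 GB left
drive 3: place 6 GB, 2 GB left
drive 4: place 6 GB, 2 GB left
drive 5: place 5 GB, 3 GB left
drive 6: place 5 GB, 3 GB left
drive 1: place 2 GB, 0 GB left
drive 2: place 1 GB, 1 GB left

6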